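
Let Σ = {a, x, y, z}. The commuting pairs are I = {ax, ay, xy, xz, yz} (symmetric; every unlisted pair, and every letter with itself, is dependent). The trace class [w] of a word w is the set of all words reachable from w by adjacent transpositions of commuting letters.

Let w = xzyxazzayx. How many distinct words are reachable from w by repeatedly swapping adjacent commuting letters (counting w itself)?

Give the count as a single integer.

#0=x has no predecessor
#1=z has no predecessor
#2=y has no predecessor
#3=x depends on [0:x]
#4=a depends on [1:z]
#5=z depends on [4:a]
#6=z depends on [5:z]
#7=a depends on [6:z]
#8=y depends on [2:y]
#9=x depends on [3:x]
sources: [0:x, 1:z, 2:y]
N(rest) = Σ N(rest − s) over sources s of rest; N(one piece) = 1:
  size 1 → [7]=1  [8]=1  [9]=1
  size 2 → [2,8]=1  [3,9]=1  [6,7]=1  [7,8]=2  [7,9]=2  [8,9]=2
  size 3 → [0,3,9]=1  [2,7,8]=3  [2,8,9]=3  [3,7,9]=3  [3,8,9]=3  [5,6,7]=1  [6,7,8]=3  [6,7,9]=3  [7,8,9]=6
  size 4 → [0,3,7,9]=4  [0,3,8,9]=4  [2,3,8,9]=6  [2,6,7,8]=6  [2,7,8,9]=12  [3,6,7,9]=6  [3,7,8,9]=12  [4,5,6,7]=1  [5,6,7,8]=4  [5,6,7,9]=4  [6,7,8,9]=12
  size 5 → [0,2,3,8,9]=10  [0,3,6,7,9]=10  [0,3,7,8,9]=20  [1,4,5,6,7]=1  [2,3,7,8,9]=30  [2,5,6,7,8]=10  [2,6,7,8,9]=30  [3,5,6,7,9]=10  [3,6,7,8,9]=30  [4,5,6,7,8]=5  [4,5,6,7,9]=5  [5,6,7,8,9]=20
  size 6 → [0,2,3,7,8,9]=60  [0,3,5,6,7,9]=20  [0,3,6,7,8,9]=60  [1,4,5,6,7,8]=6  [1,4,5,6,7,9]=6  [2,3,6,7,8,9]=90  [2,4,5,6,7,8]=15  [2,5,6,7,8,9]=60  [3,4,5,6,7,9]=15  [3,5,6,7,8,9]=60  [4,5,6,7,8,9]=30
  size 7 → [0,2,3,6,7,8,9]=210  [0,3,4,5,6,7,9]=35  [0,3,5,6,7,8,9]=140  [1,2,4,5,6,7,8]=21  [1,3,4,5,6,7,9]=21  [1,4,5,6,7,8,9]=42  [2,3,5,6,7,8,9]=210  [2,4,5,6,7,8,9]=105  [3,4,5,6,7,8,9]=105
  size 8 → [0,1,3,4,5,6,7,9]=56  [0,2,3,5,6,7,8,9]=560  [0,3,4,5,6,7,8,9]=280  [1,2,4,5,6,7,8,9]=168  [1,3,4,5,6,7,8,9]=168  [2,3,4,5,6,7,8,9]=420
  first=0(x) contributes 756
  first=1(z) contributes 1260
  first=2(y) contributes 504
|[w]| = 2520

2520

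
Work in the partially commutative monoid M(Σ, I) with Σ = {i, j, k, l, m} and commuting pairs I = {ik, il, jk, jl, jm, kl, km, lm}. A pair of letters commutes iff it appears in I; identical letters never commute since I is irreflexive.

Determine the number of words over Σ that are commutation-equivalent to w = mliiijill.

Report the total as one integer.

piece 0:m — minimal
piece 1:l — minimal
piece 2:i rests on {0:m}
piece 3:i rests on {2:i}
piece 4:i rests on {3:i}
piece 5:j rests on {4:i}
piece 6:i rests on {5:j}
piece 7:l rests on {1:l}
piece 8:l rests on {7:l}
minimal pieces: {0:m, 1:l}
ways to finish when only these pieces remain (= sum over removing one remaining piece with nothing left below it):
  1 left: {6}→1  {8}→1
  2 left: {5,6}→1  {6,8}→2  {7,8}→1
  3 left: {1,7,8}→1  {4,5,6}→1  {5,6,8}→3  {6,7,8}→3
  4 left: {1,6,7,8}→4  {3,4,5,6}→1  {4,5,6,8}→4  {5,6,7,8}→6
  5 left: {1,5,6,7,8}→10  {2,3,4,5,6}→1  {3,4,5,6,8}→5  {4,5,6,7,8}→10
  6 left: {0,2,3,4,5,6}→1  {1,4,5,6,7,8}→20  {2,3,4,5,6,8}→6  {3,4,5,6,7,8}→15
  7 left: {0,2,3,4,5,6,8}→7  {1,3,4,5,6,7,8}→35  {2,3,4,5,6,7,8}→21
  placing 0:m first → 56 extensions
  placing 1:l first → 28 extensions
total linear extensions = 84

84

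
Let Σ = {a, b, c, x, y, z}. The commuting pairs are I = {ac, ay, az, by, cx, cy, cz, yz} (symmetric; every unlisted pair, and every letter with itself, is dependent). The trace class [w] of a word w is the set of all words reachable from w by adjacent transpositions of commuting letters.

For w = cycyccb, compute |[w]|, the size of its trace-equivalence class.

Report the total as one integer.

piece 0:c — minimal
piece 1:y — minimal
piece 2:c rests on {0:c}
piece 3:y rests on {1:y}
piece 4:c rests on {2:c}
piece 5:c rests on {4:c}
piece 6:b rests on {5:c}
minimal pieces: {0:c, 1:y}
ways to finish when only these pieces remain (= sum over removing one remaining piece with nothing left below it):
  1 left: {3}→1  {6}→1
  2 left: {1,3}→1  {3,6}→2  {5,6}→1
  3 left: {1,3,6}→3  {3,5,6}→3  {4,5,6}→1
  4 left: {1,3,5,6}→6  {2,4,5,6}→1  {3,4,5,6}→4
  5 left: {0,2,4,5,6}→1  {1,3,4,5,6}→10  {2,3,4,5,6}→5
  placing 0:c first → 15 extensions
  placing 1:y first → 6 extensions
total linear extensions = 21

21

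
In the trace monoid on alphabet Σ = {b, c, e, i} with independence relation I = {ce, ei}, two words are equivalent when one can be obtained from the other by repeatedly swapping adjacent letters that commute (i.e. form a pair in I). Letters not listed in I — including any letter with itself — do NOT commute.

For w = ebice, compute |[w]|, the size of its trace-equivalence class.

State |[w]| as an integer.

0(e) covers ∅
1(b) covers 0:e
2(i) covers 1:b
3(c) covers 2:i
4(e) covers 1:b
floor of heap: 0:e
completions by unplaced set U, small U first (add the entries for U minus each lowest piece of U):
  |U|=1: {3}:1  {4}:1
  |U|=2: {2,3}:1  {3,4}:2
  |U|=3: {2,3,4}:3
  start at 0(e): 3

3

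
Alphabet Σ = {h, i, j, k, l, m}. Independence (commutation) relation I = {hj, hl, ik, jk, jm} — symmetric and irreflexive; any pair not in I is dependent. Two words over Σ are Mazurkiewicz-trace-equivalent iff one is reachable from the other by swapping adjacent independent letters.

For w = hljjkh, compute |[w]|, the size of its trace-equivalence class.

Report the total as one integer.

16

0(h) covers ∅
1(l) covers ∅
2(j) covers 1:l
3(j) covers 2:j
4(k) covers 0:h, 1:l
5(h) covers 4:k
floor of heap: 0:h, 1:l
completions by unplaced set U, small U first (add the entries for U minus each lowest piece of U):
  |U|=1: {3}:1  {5}:1
  |U|=2: {2,3}:1  {3,5}:2  {4,5}:1
  |U|=3: {0,4,5}:1  {2,3,5}:3  {3,4,5}:3
  |U|=4: {0,3,4,5}:4  {2,3,4,5}:6
  start at 0(h): 6
  start at 1(l): 10
sum over floor = 16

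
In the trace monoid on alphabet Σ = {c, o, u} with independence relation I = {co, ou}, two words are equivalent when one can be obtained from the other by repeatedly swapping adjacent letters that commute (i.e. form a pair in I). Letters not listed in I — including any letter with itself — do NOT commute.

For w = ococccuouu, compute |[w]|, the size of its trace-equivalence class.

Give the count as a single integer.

120

piece 0:o — minimal
piece 1:c — minimal
piece 2:o rests on {0:o}
piece 3:c rests on {1:c}
piece 4:c rests on {3:c}
piece 5:c rests on {4:c}
piece 6:u rests on {5:c}
piece 7:o rests on {2:o}
piece 8:u rests on {6:u}
piece 9:u rests on {8:u}
minimal pieces: {0:o, 1:c}
ways to finish when only these pieces remain (= sum over removing one remaining piece with nothing left below it):
  1 left: {7}→1  {9}→1
  2 left: {2,7}→1  {7,9}→2  {8,9}→1
  3 left: {0,2,7}→1  {2,7,9}→3  {6,8,9}→1  {7,8,9}→3
  4 left: {0,2,7,9}→4  {2,7,8,9}→6  {5,6,8,9}→1  {6,7,8,9}→4
  5 left: {0,2,7,8,9}→10  {2,6,7,8,9}→10  {4,5,6,8,9}→1  {5,6,7,8,9}→5
  6 left: {0,2,6,7,8,9}→20  {2,5,6,7,8,9}→15  {3,4,5,6,8,9}→1  {4,5,6,7,8,9}→6
  7 left: {0,2,5,6,7,8,9}→35  {1,3,4,5,6,8,9}→1  {2,4,5,6,7,8,9}→21  {3,4,5,6,7,8,9}→7
  8 left: {0,2,4,5,6,7,8,9}→56  {1,3,4,5,6,7,8,9}→8  {2,3,4,5,6,7,8,9}→28
  placing 0:o first → 36 extensions
  placing 1:c first → 84 extensions
total linear extensions = 120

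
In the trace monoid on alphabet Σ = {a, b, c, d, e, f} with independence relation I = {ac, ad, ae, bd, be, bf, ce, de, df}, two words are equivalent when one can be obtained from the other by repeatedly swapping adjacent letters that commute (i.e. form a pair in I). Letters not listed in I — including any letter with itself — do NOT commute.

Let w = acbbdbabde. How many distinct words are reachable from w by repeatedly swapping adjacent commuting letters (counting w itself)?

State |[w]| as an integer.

0(a) covers ∅
1(c) covers ∅
2(b) covers 0:a, 1:c
3(b) covers 2:b
4(d) covers 1:c
5(b) covers 3:b
6(a) covers 5:b
7(b) covers 6:a
8(d) covers 4:d
9(e) covers ∅
floor of heap: 0:a, 1:c, 9:e
completions by unplaced set U, small U first (add the entries for U minus each lowest piece of U):
  |U|=1: {7}:1  {8}:1  {9}:1
  |U|=2: {4,8}:1  {6,7}:1  {7,8}:2  {7,9}:2  {8,9}:2
  |U|=3: {4,7,8}:3  {4,8,9}:3  {5,6,7}:1  {6,7,8}:3  {6,7,9}:3  {7,8,9}:6
  |U|=4: {3,5,6,7}:1  {4,6,7,8}:6  {4,7,8,9}:12  {5,6,7,8}:4  {5,6,7,9}:4  {6,7,8,9}:12
  |U|=5: {2,3,5,6,7}:1  {3,5,6,7,8}:5  {3,5,6,7,9}:5  {4,5,6,7,8}:10  {4,6,7,8,9}:30  {5,6,7,8,9}:20
  |U|=6: {0,2,3,5,6,7}:1  {2,3,5,6,7,8}:6  {2,3,5,6,7,9}:6  {3,4,5,6,7,8}:15  {3,5,6,7,8,9}:30  {4,5,6,7,8,9}:60
  |U|=7: {0,2,3,5,6,7,8}:7  {0,2,3,5,6,7,9}:7  {2,3,4,5,6,7,8}:21  {2,3,5,6,7,8,9}:42  {3,4,5,6,7,8,9}:105
  |U|=8: {0,2,3,4,5,6,7,8}:28  {0,2,3,5,6,7,8,9}:56  {1,2,3,4,5,6,7,8}:21  {2,3,4,5,6,7,8,9}:168
  start at 0(a): 189
  start at 1(c): 252
  start at 9(e): 49
sum over floor = 490

490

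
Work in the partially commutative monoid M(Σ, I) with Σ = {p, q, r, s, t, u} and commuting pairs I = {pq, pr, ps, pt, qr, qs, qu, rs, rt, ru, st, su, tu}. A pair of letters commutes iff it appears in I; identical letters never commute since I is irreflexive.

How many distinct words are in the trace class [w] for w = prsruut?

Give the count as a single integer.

420

piece 0:p — minimal
piece 1:r — minimal
piece 2:s — minimal
piece 3:r rests on {1:r}
piece 4:u rests on {0:p}
piece 5:u rests on {4:u}
piece 6:t — minimal
minimal pieces: {0:p, 1:r, 2:s, 6:t}
ways to finish when only these pieces remain (= sum over removing one remaining piece with nothing left below it):
  1 left: {2}→1  {3}→1  {5}→1  {6}→1
  2 left: {1,3}→1  {2,3}→2  {2,5}→2  {2,6}→2  {3,5}→2  {3,6}→2  {4,5}→1  {5,6}→2
  3 left: {0,4,5}→1  {1,2,3}→3  {1,3,5}→3  {1,3,6}→3  {2,3,5}→6  {2,3,6}→6  {2,4,5}→3  {2,5,6}→6  {3,4,5}→3  {3,5,6}→6  {4,5,6}→3
  4 left: {0,2,4,5}→4  {0,3,4,5}→4  {0,4,5,6}→4  {1,2,3,5}→12  {1,2,3,6}→12  {1,3,4,5}→6  {1,3,5,6}→12  {2,3,4,5}→12  {2,3,5,6}→24  {2,4,5,6}→12  {3,4,5,6}→12
  5 left: {0,1,3,4,5}→10  {0,2,3,4,5}→20  {0,2,4,5,6}→20  {0,3,4,5,6}→20  {1,2,3,4,5}→30  {1,2,3,5,6}→60  {1,3,4,5,6}→30  {2,3,4,5,6}→60
  placing 0:p first → 180 extensions
  placing 1:r first → 120 extensions
  placing 2:s first → 60 extensions
  placing 6:t first → 60 extensions
total linear extensions = 420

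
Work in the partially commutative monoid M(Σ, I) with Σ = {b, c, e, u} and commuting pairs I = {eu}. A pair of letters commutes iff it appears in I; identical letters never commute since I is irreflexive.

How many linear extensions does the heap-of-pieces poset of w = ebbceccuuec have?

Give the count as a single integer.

0(e) covers ∅
1(b) covers 0:e
2(b) covers 1:b
3(c) covers 2:b
4(e) covers 3:c
5(c) covers 4:e
6(c) covers 5:c
7(u) covers 6:c
8(u) covers 7:u
9(e) covers 6:c
10(c) covers 8:u, 9:e
floor of heap: 0:e
completions by unplaced set U, small U first (add the entries for U minus each lowest piece of U):
  |U|=1: {10}:1
  |U|=2: {8,10}:1  {9,10}:1
  |U|=3: {7,8,10}:1  {8,9,10}:2
  |U|=4: {7,8,9,10}:3
  |U|=5: {6,7,8,9,10}:3
  |U|=6: {5,6,7,8,9,10}:3
  |U|=7: {4,5,6,7,8,9,10}:3
  |U|=8: {3,4,5,6,7,8,9,10}:3
  |U|=9: {2,3,4,5,6,7,8,9,10}:3
  start at 0(e): 3

3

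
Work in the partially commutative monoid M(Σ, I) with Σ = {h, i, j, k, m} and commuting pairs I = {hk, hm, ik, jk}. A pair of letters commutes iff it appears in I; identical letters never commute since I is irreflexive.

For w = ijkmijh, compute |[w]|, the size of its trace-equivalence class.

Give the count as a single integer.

#0=i has no predecessor
#1=j depends on [0:i]
#2=k has no predecessor
#3=m depends on [1:j, 2:k]
#4=i depends on [3:m]
#5=j depends on [4:i]
#6=h depends on [5:j]
sources: [0:i, 2:k]
N(rest) = Σ N(rest − s) over sources s of rest; N(one piece) = 1:
  size 1 → [6]=1
  size 2 → [5,6]=1
  size 3 → [4,5,6]=1
  size 4 → [3,4,5,6]=1
  size 5 → [1,3,4,5,6]=1  [2,3,4,5,6]=1
  first=0(i) contributes 2
  first=2(k) contributes 1
|[w]| = 3

3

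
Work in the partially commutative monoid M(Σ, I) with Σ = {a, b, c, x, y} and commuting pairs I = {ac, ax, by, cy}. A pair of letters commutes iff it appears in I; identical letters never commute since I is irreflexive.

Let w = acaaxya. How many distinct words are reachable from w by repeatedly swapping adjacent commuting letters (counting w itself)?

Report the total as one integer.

drop 0:a onto floor
drop 1:c onto floor
drop 2:a onto {0:a}
drop 3:a onto {2:a}
drop 4:x onto {1:c}
drop 5:y onto {3:a, 4:x}
drop 6:a onto {5:y}
ground layer = {0:a, 1:c}
drop-orders for the pieces not yet dropped (sum over which currently-grounded one goes next):
  1 to go: {6} 1
  2 to go: {5,6} 1
  3 to go: {3,5,6} 1  {4,5,6} 1
  4 to go: {1,4,5,6} 1  {2,3,5,6} 1  {3,4,5,6} 2
  5 to go: {0,2,3,5,6} 1  {1,3,4,5,6} 3  {2,3,4,5,6} 3
  if 0:a drops first: 6 orders
  if 1:c drops first: 4 orders
heap linearizations: 10

10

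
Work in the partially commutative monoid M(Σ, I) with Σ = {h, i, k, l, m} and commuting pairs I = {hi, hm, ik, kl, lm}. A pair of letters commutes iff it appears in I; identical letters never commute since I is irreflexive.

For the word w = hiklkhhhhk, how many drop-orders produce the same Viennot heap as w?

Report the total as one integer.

drop 0:h onto floor
drop 1:i onto floor
drop 2:k onto {0:h}
drop 3:l onto {0:h, 1:i}
drop 4:k onto {2:k}
drop 5:h onto {3:l, 4:k}
drop 6:h onto {5:h}
drop 7:h onto {6:h}
drop 8:h onto {7:h}
drop 9:k onto {8:h}
ground layer = {0:h, 1:i}
drop-orders for the pieces not yet dropped (sum over which currently-grounded one goes next):
  1 to go: {9} 1
  2 to go: {8,9} 1
  3 to go: {7,8,9} 1
  4 to go: {6,7,8,9} 1
  5 to go: {5,6,7,8,9} 1
  6 to go: {3,5,6,7,8,9} 1  {4,5,6,7,8,9} 1
  7 to go: {1,3,5,6,7,8,9} 1  {2,4,5,6,7,8,9} 1  {3,4,5,6,7,8,9} 2
  8 to go: {1,3,4,5,6,7,8,9} 3  {2,3,4,5,6,7,8,9} 3
  if 0:h drops first: 6 orders
  if 1:i drops first: 3 orders
heap linearizations: 9

9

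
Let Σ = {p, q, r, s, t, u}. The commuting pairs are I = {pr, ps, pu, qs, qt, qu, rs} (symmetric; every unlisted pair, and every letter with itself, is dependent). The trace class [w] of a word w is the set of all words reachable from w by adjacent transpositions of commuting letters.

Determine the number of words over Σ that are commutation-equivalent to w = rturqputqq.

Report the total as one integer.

drop 0:r onto floor
drop 1:t onto {0:r}
drop 2:u onto {1:t}
drop 3:r onto {2:u}
drop 4:q onto {3:r}
drop 5:p onto {4:q}
drop 6:u onto {3:r}
drop 7:t onto {5:p, 6:u}
drop 8:q onto {5:p}
drop 9:q onto {8:q}
ground layer = {0:r}
drop-orders for the pieces not yet dropped (sum over which currently-grounded one goes next):
  1 to go: {7} 1  {9} 1
  2 to go: {6,7} 1  {7,9} 2  {8,9} 1
  3 to go: {6,7,9} 3  {7,8,9} 3
  4 to go: {5,7,8,9} 3  {6,7,8,9} 6
  5 to go: {4,5,7,8,9} 3  {5,6,7,8,9} 9
  6 to go: {4,5,6,7,8,9} 12
  7 to go: {3,4,5,6,7,8,9} 12
  8 to go: {2,3,4,5,6,7,8,9} 12
  if 0:r drops first: 12 orders

12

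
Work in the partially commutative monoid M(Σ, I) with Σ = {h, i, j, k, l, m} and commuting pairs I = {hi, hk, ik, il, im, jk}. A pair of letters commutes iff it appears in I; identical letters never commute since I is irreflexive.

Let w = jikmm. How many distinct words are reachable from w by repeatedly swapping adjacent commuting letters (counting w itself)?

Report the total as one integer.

drop 0:j onto floor
drop 1:i onto {0:j}
drop 2:k onto floor
drop 3:m onto {0:j, 2:k}
drop 4:m onto {3:m}
ground layer = {0:j, 2:k}
drop-orders for the pieces not yet dropped (sum over which currently-grounded one goes next):
  1 to go: {1} 1  {4} 1
  2 to go: {1,4} 2  {3,4} 1
  3 to go: {1,3,4} 3  {2,3,4} 1
  if 0:j drops first: 4 orders
  if 2:k drops first: 3 orders
heap linearizations: 7

7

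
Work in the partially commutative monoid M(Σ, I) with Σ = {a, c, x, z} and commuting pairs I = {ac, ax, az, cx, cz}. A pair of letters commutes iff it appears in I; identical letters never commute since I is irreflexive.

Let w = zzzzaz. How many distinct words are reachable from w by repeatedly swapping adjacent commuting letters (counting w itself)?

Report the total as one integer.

#0=z has no predecessor
#1=z depends on [0:z]
#2=z depends on [1:z]
#3=z depends on [2:z]
#4=a has no predecessor
#5=z depends on [3:z]
sources: [0:z, 4:a]
N(rest) = Σ N(rest − s) over sources s of rest; N(one piece) = 1:
  size 1 → [4]=1  [5]=1
  size 2 → [3,5]=1  [4,5]=2
  size 3 → [2,3,5]=1  [3,4,5]=3
  size 4 → [1,2,3,5]=1  [2,3,4,5]=4
  first=0(z) contributes 5
  first=4(a) contributes 1
|[w]| = 6

6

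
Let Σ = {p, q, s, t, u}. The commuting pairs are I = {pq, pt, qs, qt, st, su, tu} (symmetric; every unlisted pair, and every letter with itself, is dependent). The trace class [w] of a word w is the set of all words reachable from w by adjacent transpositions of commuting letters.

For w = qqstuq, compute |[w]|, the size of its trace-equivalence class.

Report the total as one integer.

30

0(q) covers ∅
1(q) covers 0:q
2(s) covers ∅
3(t) covers ∅
4(u) covers 1:q
5(q) covers 4:u
floor of heap: 0:q, 2:s, 3:t
completions by unplaced set U, small U first (add the entries for U minus each lowest piece of U):
  |U|=1: {2}:1  {3}:1  {5}:1
  |U|=2: {2,3}:2  {2,5}:2  {3,5}:2  {4,5}:1
  |U|=3: {1,4,5}:1  {2,3,5}:6  {2,4,5}:3  {3,4,5}:3
  |U|=4: {0,1,4,5}:1  {1,2,4,5}:4  {1,3,4,5}:4  {2,3,4,5}:12
  start at 0(q): 20
  start at 2(s): 5
  start at 3(t): 5
sum over floor = 30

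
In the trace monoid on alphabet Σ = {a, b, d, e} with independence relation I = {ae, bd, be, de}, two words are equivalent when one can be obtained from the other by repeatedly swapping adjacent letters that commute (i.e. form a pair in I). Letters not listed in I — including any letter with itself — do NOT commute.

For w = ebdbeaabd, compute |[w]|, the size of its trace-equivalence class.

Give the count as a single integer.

216

piece 0:e — minimal
piece 1:b — minimal
piece 2:d — minimal
piece 3:b rests on {1:b}
piece 4:e rests on {0:e}
piece 5:a rests on {2:d, 3:b}
piece 6:a rests on {5:a}
piece 7:b rests on {6:a}
piece 8:d rests on {6:a}
minimal pieces: {0:e, 1:b, 2:d}
ways to finish when only these pieces remain (= sum over removing one remaining piece with nothing left below it):
  1 left: {4}→1  {7}→1  {8}→1
  2 left: {0,4}→1  {4,7}→2  {4,8}→2  {7,8}→2
  3 left: {0,4,7}→3  {0,4,8}→3  {4,7,8}→6  {6,7,8}→2
  4 left: {0,4,7,8}→12  {4,6,7,8}→8  {5,6,7,8}→2
  5 left: {0,4,6,7,8}→20  {2,5,6,7,8}→2  {3,5,6,7,8}→2  {4,5,6,7,8}→10
  6 left: {0,4,5,6,7,8}→30  {1,3,5,6,7,8}→2  {2,3,5,6,7,8}→4  {2,4,5,6,7,8}→12  {3,4,5,6,7,8}→12
  7 left: {0,2,4,5,6,7,8}→42  {0,3,4,5,6,7,8}→42  {1,2,3,5,6,7,8}→6  {1,3,4,5,6,7,8}→14  {2,3,4,5,6,7,8}→28
  placing 0:e first → 48 extensions
  placing 1:b first → 112 extensions
  placing 2:d first → 56 extensions
total linear extensions = 216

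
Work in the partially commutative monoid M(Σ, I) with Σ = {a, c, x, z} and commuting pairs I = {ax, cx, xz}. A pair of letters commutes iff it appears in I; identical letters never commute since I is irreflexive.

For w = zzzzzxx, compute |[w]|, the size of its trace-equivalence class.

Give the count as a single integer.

piece 0:z — minimal
piece 1:z rests on {0:z}
piece 2:z rests on {1:z}
piece 3:z rests on {2:z}
piece 4:z rests on {3:z}
piece 5:x — minimal
piece 6:x rests on {5:x}
minimal pieces: {0:z, 5:x}
ways to finish when only these pieces remain (= sum over removing one remaining piece with nothing left below it):
  1 left: {4}→1  {6}→1
  2 left: {3,4}→1  {4,6}→2  {5,6}→1
  3 left: {2,3,4}→1  {3,4,6}→3  {4,5,6}→3
  4 left: {1,2,3,4}→1  {2,3,4,6}→4  {3,4,5,6}→6
  5 left: {0,1,2,3,4}→1  {1,2,3,4,6}→5  {2,3,4,5,6}→10
  placing 0:z first → 15 extensions
  placing 5:x first → 6 extensions
total linear extensions = 21

21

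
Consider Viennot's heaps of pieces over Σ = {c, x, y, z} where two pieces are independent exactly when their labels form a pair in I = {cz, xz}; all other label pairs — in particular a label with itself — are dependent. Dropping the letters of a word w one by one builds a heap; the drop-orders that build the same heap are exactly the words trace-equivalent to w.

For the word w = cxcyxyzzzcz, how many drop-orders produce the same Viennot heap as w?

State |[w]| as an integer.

5

drop 0:c onto floor
drop 1:x onto {0:c}
drop 2:c onto {1:x}
drop 3:y onto {2:c}
drop 4:x onto {3:y}
drop 5:y onto {4:x}
drop 6:z onto {5:y}
drop 7:z onto {6:z}
drop 8:z onto {7:z}
drop 9:c onto {5:y}
drop 10:z onto {8:z}
ground layer = {0:c}
drop-orders for the pieces not yet dropped (sum over which currently-grounded one goes next):
  1 to go: {9} 1  {10} 1
  2 to go: {8,10} 1  {9,10} 2
  3 to go: {7,8,10} 1  {8,9,10} 3
  4 to go: {6,7,8,10} 1  {7,8,9,10} 4
  5 to go: {6,7,8,9,10} 5
  6 to go: {5,6,7,8,9,10} 5
  7 to go: {4,5,6,7,8,9,10} 5
  8 to go: {3,4,5,6,7,8,9,10} 5
  9 to go: {2,3,4,5,6,7,8,9,10} 5
  if 0:c drops first: 5 orders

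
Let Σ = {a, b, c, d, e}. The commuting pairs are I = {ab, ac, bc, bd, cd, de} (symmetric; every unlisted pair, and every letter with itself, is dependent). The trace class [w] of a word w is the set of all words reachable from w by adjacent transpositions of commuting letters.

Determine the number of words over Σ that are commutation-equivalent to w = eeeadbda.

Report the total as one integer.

5

0(e) covers ∅
1(e) covers 0:e
2(e) covers 1:e
3(a) covers 2:e
4(d) covers 3:a
5(b) covers 2:e
6(d) covers 4:d
7(a) covers 6:d
floor of heap: 0:e
completions by unplaced set U, small U first (add the entries for U minus each lowest piece of U):
  |U|=1: {5}:1  {7}:1
  |U|=2: {5,7}:2  {6,7}:1
  |U|=3: {4,6,7}:1  {5,6,7}:3
  |U|=4: {3,4,6,7}:1  {4,5,6,7}:4
  |U|=5: {3,4,5,6,7}:5
  |U|=6: {2,3,4,5,6,7}:5
  start at 0(e): 5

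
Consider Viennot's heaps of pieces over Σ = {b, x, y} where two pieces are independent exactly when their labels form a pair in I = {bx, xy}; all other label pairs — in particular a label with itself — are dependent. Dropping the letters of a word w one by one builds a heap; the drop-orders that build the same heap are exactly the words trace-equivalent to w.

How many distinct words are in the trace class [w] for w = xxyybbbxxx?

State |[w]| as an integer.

piece 0:x — minimal
piece 1:x rests on {0:x}
piece 2:y — minimal
piece 3:y rests on {2:y}
piece 4:b rests on {3:y}
piece 5:b rests on {4:b}
piece 6:b rests on {5:b}
piece 7:x rests on {1:x}
piece 8:x rests on {7:x}
piece 9:x rests on {8:x}
minimal pieces: {0:x, 2:y}
ways to finish when only these pieces remain (= sum over removing one remaining piece with nothing left below it):
  1 left: {6}→1  {9}→1
  2 left: {5,6}→1  {6,9}→2  {8,9}→1
  3 left: {4,5,6}→1  {5,6,9}→3  {6,8,9}→3  {7,8,9}→1
  4 left: {1,7,8,9}→1  {3,4,5,6}→1  {4,5,6,9}→4  {5,6,8,9}→6  {6,7,8,9}→4
  5 left: {0,1,7,8,9}→1  {1,6,7,8,9}→5  {2,3,4,5,6}→1  {3,4,5,6,9}→5  {4,5,6,8,9}→10  {5,6,7,8,9}→10
  6 left: {0,1,6,7,8,9}→6  {1,5,6,7,8,9}→15  {2,3,4,5,6,9}→6  {3,4,5,6,8,9}→15  {4,5,6,7,8,9}→20
  7 left: {0,1,5,6,7,8,9}→21  {1,4,5,6,7,8,9}→35  {2,3,4,5,6,8,9}→21  {3,4,5,6,7,8,9}→35
  8 left: {0,1,4,5,6,7,8,9}→56  {1,3,4,5,6,7,8,9}→70  {2,3,4,5,6,7,8,9}→56
  placing 0:x first → 126 extensions
  placing 2:y first → 126 extensions
total linear extensions = 252

252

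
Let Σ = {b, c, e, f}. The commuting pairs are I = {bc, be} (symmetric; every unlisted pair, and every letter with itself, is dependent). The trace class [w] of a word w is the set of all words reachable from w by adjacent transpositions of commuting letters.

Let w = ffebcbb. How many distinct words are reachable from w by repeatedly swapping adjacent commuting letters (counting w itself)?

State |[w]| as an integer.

10

drop 0:f onto floor
drop 1:f onto {0:f}
drop 2:e onto {1:f}
drop 3:b onto {1:f}
drop 4:c onto {2:e}
drop 5:b onto {3:b}
drop 6:b onto {5:b}
ground layer = {0:f}
drop-orders for the pieces not yet dropped (sum over which currently-grounded one goes next):
  1 to go: {4} 1  {6} 1
  2 to go: {2,4} 1  {4,6} 2  {5,6} 1
  3 to go: {2,4,6} 3  {3,5,6} 1  {4,5,6} 3
  4 to go: {2,4,5,6} 6  {3,4,5,6} 4
  5 to go: {2,3,4,5,6} 10
  if 0:f drops first: 10 orders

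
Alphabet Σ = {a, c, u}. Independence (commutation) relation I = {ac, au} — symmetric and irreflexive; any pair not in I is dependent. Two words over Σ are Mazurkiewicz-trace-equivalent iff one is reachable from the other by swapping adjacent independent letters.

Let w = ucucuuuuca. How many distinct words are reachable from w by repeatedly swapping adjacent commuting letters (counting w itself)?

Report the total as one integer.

10

0(u) covers ∅
1(c) covers 0:u
2(u) covers 1:c
3(c) covers 2:u
4(u) covers 3:c
5(u) covers 4:u
6(u) covers 5:u
7(u) covers 6:u
8(c) covers 7:u
9(a) covers ∅
floor of heap: 0:u, 9:a
completions by unplaced set U, small U first (add the entries for U minus each lowest piece of U):
  |U|=1: {8}:1  {9}:1
  |U|=2: {7,8}:1  {8,9}:2
  |U|=3: {6,7,8}:1  {7,8,9}:3
  |U|=4: {5,6,7,8}:1  {6,7,8,9}:4
  |U|=5: {4,5,6,7,8}:1  {5,6,7,8,9}:5
  |U|=6: {3,4,5,6,7,8}:1  {4,5,6,7,8,9}:6
  |U|=7: {2,3,4,5,6,7,8}:1  {3,4,5,6,7,8,9}:7
  |U|=8: {1,2,3,4,5,6,7,8}:1  {2,3,4,5,6,7,8,9}:8
  start at 0(u): 9
  start at 9(a): 1
sum over floor = 10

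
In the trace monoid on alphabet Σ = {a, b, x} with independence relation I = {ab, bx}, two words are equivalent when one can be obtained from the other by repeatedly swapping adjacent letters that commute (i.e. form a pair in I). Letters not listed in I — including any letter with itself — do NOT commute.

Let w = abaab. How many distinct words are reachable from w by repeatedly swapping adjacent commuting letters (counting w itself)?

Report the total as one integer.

10

piece 0:a — minimal
piece 1:b — minimal
piece 2:a rests on {0:a}
piece 3:a rests on {2:a}
piece 4:b rests on {1:b}
minimal pieces: {0:a, 1:b}
ways to finish when only these pieces remain (= sum over removing one remaining piece with nothing left below it):
  1 left: {3}→1  {4}→1
  2 left: {1,4}→1  {2,3}→1  {3,4}→2
  3 left: {0,2,3}→1  {1,3,4}→3  {2,3,4}→3
  placing 0:a first → 6 extensions
  placing 1:b first → 4 extensions
total linear extensions = 10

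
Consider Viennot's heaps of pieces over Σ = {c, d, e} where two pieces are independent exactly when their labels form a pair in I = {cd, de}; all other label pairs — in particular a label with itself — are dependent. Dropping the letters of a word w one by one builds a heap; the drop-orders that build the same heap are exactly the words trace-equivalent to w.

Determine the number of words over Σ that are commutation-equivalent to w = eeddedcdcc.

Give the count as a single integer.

210

#0=e has no predecessor
#1=e depends on [0:e]
#2=d has no predecessor
#3=d depends on [2:d]
#4=e depends on [1:e]
#5=d depends on [3:d]
#6=c depends on [4:e]
#7=d depends on [5:d]
#8=c depends on [6:c]
#9=c depends on [8:c]
sources: [0:e, 2:d]
N(rest) = Σ N(rest − s) over sources s of rest; N(one piece) = 1:
  size 1 → [7]=1  [9]=1
  size 2 → [5,7]=1  [7,9]=2  [8,9]=1
  size 3 → [3,5,7]=1  [5,7,9]=3  [6,8,9]=1  [7,8,9]=3
  size 4 → [2,3,5,7]=1  [3,5,7,9]=4  [4,6,8,9]=1  [5,7,8,9]=6  [6,7,8,9]=4
  size 5 → [1,4,6,8,9]=1  [2,3,5,7,9]=5  [3,5,7,8,9]=10  [4,6,7,8,9]=5  [5,6,7,8,9]=10
  size 6 → [0,1,4,6,8,9]=1  [1,4,6,7,8,9]=6  [2,3,5,7,8,9]=15  [3,5,6,7,8,9]=20  [4,5,6,7,8,9]=15
  size 7 → [0,1,4,6,7,8,9]=7  [1,4,5,6,7,8,9]=21  [2,3,5,6,7,8,9]=35  [3,4,5,6,7,8,9]=35
  size 8 → [0,1,4,5,6,7,8,9]=28  [1,3,4,5,6,7,8,9]=56  [2,3,4,5,6,7,8,9]=70
  first=0(e) contributes 126
  first=2(d) contributes 84
|[w]| = 210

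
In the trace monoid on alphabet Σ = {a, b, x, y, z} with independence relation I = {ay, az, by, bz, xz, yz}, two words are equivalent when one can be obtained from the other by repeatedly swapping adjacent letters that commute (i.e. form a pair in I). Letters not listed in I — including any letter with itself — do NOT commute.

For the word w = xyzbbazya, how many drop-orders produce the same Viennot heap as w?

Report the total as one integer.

#0=x has no predecessor
#1=y depends on [0:x]
#2=z has no predecessor
#3=b depends on [0:x]
#4=b depends on [3:b]
#5=a depends on [4:b]
#6=z depends on [2:z]
#7=y depends on [1:y]
#8=a depends on [5:a]
sources: [0:x, 2:z]
N(rest) = Σ N(rest − s) over sources s of rest; N(one piece) = 1:
  size 1 → [6]=1  [7]=1  [8]=1
  size 2 → [1,7]=1  [2,6]=1  [5,8]=1  [6,7]=2  [6,8]=2  [7,8]=2
  size 3 → [1,6,7]=3  [1,7,8]=3  [2,6,7]=3  [2,6,8]=3  [4,5,8]=1  [5,6,8]=3  [5,7,8]=3  [6,7,8]=6
  size 4 → [1,2,6,7]=6  [1,5,7,8]=6  [1,6,7,8]=12  [2,5,6,8]=6  [2,6,7,8]=12  [3,4,5,8]=1  [4,5,6,8]=4  [4,5,7,8]=4  [5,6,7,8]=12
  size 5 → [1,2,6,7,8]=30  [1,4,5,7,8]=10  [1,5,6,7,8]=30  [2,4,5,6,8]=10  [2,5,6,7,8]=30  [3,4,5,6,8]=5  [3,4,5,7,8]=5  [4,5,6,7,8]=20
  size 6 → [1,2,5,6,7,8]=90  [1,3,4,5,7,8]=15  [1,4,5,6,7,8]=60  [2,3,4,5,6,8]=15  [2,4,5,6,7,8]=60  [3,4,5,6,7,8]=30
  size 7 → [0,1,3,4,5,7,8]=15  [1,2,4,5,6,7,8]=210  [1,3,4,5,6,7,8]=105  [2,3,4,5,6,7,8]=105
  first=0(x) contributes 420
  first=2(z) contributes 120
|[w]| = 540

540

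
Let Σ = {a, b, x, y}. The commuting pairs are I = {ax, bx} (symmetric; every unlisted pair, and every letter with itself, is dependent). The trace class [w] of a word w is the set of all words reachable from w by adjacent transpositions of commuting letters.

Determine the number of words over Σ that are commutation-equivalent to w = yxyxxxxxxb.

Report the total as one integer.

7

piece 0:y — minimal
piece 1:x rests on {0:y}
piece 2:y rests on {1:x}
piece 3:x rests on {2:y}
piece 4:x rests on {3:x}
piece 5:x rests on {4:x}
piece 6:x rests on {5:x}
piece 7:x rests on {6:x}
piece 8:x rests on {7:x}
piece 9:b rests on {2:y}
minimal pieces: {0:y}
ways to finish when only these pieces remain (= sum over removing one remaining piece with nothing left below it):
  1 left: {8}→1  {9}→1
  2 left: {7,8}→1  {8,9}→2
  3 left: {6,7,8}→1  {7,8,9}→3
  4 left: {5,6,7,8}→1  {6,7,8,9}→4
  5 left: {4,5,6,7,8}→1  {5,6,7,8,9}→5
  6 left: {3,4,5,6,7,8}→1  {4,5,6,7,8,9}→6
  7 left: {3,4,5,6,7,8,9}→7
  8 left: {2,3,4,5,6,7,8,9}→7
  placing 0:y first → 7 extensions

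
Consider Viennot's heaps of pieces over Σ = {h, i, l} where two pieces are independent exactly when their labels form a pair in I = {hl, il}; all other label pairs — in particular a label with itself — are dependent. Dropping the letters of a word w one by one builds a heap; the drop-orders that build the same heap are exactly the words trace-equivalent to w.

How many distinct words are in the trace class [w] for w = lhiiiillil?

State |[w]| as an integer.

210

#0=l has no predecessor
#1=h has no predecessor
#2=i depends on [1:h]
#3=i depends on [2:i]
#4=i depends on [3:i]
#5=i depends on [4:i]
#6=l depends on [0:l]
#7=l depends on [6:l]
#8=i depends on [5:i]
#9=l depends on [7:l]
sources: [0:l, 1:h]
N(rest) = Σ N(rest − s) over sources s of rest; N(one piece) = 1:
  size 1 → [8]=1  [9]=1
  size 2 → [5,8]=1  [7,9]=1  [8,9]=2
  size 3 → [4,5,8]=1  [5,8,9]=3  [6,7,9]=1  [7,8,9]=3
  size 4 → [0,6,7,9]=1  [3,4,5,8]=1  [4,5,8,9]=4  [5,7,8,9]=6  [6,7,8,9]=4
  size 5 → [0,6,7,8,9]=5  [2,3,4,5,8]=1  [3,4,5,8,9]=5  [4,5,7,8,9]=10  [5,6,7,8,9]=10
  size 6 → [0,5,6,7,8,9]=15  [1,2,3,4,5,8]=1  [2,3,4,5,8,9]=6  [3,4,5,7,8,9]=15  [4,5,6,7,8,9]=20
  size 7 → [0,4,5,6,7,8,9]=35  [1,2,3,4,5,8,9]=7  [2,3,4,5,7,8,9]=21  [3,4,5,6,7,8,9]=35
  size 8 → [0,3,4,5,6,7,8,9]=70  [1,2,3,4,5,7,8,9]=28  [2,3,4,5,6,7,8,9]=56
  first=0(l) contributes 84
  first=1(h) contributes 126
|[w]| = 210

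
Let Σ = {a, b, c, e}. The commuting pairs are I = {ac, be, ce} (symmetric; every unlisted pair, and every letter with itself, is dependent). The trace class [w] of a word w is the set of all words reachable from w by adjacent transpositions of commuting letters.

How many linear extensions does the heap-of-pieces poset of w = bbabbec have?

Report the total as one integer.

piece 0:b — minimal
piece 1:b rests on {0:b}
piece 2:a rests on {1:b}
piece 3:b rests on {2:a}
piece 4:b rests on {3:b}
piece 5:e rests on {2:a}
piece 6:c rests on {4:b}
minimal pieces: {0:b}
ways to finish when only these pieces remain (= sum over removing one remaining piece with nothing left below it):
  1 left: {5}→1  {6}→1
  2 left: {4,6}→1  {5,6}→2
  3 left: {3,4,6}→1  {4,5,6}→3
  4 left: {3,4,5,6}→4
  5 left: {2,3,4,5,6}→4
  placing 0:b first → 4 extensions

4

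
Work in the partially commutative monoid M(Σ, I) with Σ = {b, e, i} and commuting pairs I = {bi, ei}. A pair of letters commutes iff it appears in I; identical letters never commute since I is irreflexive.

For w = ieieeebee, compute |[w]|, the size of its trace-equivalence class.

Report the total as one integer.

36

drop 0:i onto floor
drop 1:e onto floor
drop 2:i onto {0:i}
drop 3:e onto {1:e}
drop 4:e onto {3:e}
drop 5:e onto {4:e}
drop 6:b onto {5:e}
drop 7:e onto {6:b}
drop 8:e onto {7:e}
ground layer = {0:i, 1:e}
drop-orders for the pieces not yet dropped (sum over which currently-grounded one goes next):
  1 to go: {2} 1  {8} 1
  2 to go: {0,2} 1  {2,8} 2  {7,8} 1
  3 to go: {0,2,8} 3  {2,7,8} 3  {6,7,8} 1
  4 to go: {0,2,7,8} 6  {2,6,7,8} 4  {5,6,7,8} 1
  5 to go: {0,2,6,7,8} 10  {2,5,6,7,8} 5  {4,5,6,7,8} 1
  6 to go: {0,2,5,6,7,8} 15  {2,4,5,6,7,8} 6  {3,4,5,6,7,8} 1
  7 to go: {0,2,4,5,6,7,8} 21  {1,3,4,5,6,7,8} 1  {2,3,4,5,6,7,8} 7
  if 0:i drops first: 8 orders
  if 1:e drops first: 28 orders
heap linearizations: 36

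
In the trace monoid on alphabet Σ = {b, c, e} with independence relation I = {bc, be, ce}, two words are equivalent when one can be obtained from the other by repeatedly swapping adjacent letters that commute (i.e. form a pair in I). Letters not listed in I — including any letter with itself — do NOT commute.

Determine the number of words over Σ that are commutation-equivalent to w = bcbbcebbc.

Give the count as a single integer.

504

0(b) covers ∅
1(c) covers ∅
2(b) covers 0:b
3(b) covers 2:b
4(c) covers 1:c
5(e) covers ∅
6(b) covers 3:b
7(b) covers 6:b
8(c) covers 4:c
floor of heap: 0:b, 1:c, 5:e
completions by unplaced set U, small U first (add the entries for U minus each lowest piece of U):
  |U|=1: {5}:1  {7}:1  {8}:1
  |U|=2: {4,8}:1  {5,7}:2  {5,8}:2  {6,7}:1  {7,8}:2
  |U|=3: {1,4,8}:1  {3,6,7}:1  {4,5,8}:3  {4,7,8}:3  {5,6,7}:3  {5,7,8}:6  {6,7,8}:3
  |U|=4: {1,4,5,8}:4  {1,4,7,8}:4  {2,3,6,7}:1  {3,5,6,7}:4  {3,6,7,8}:4  {4,5,7,8}:12  {4,6,7,8}:6  {5,6,7,8}:12
  |U|=5: {0,2,3,6,7}:1  {1,4,5,7,8}:20  {1,4,6,7,8}:10  {2,3,5,6,7}:5  {2,3,6,7,8}:5  {3,4,6,7,8}:10  {3,5,6,7,8}:20  {4,5,6,7,8}:30
  |U|=6: {0,2,3,5,6,7}:6  {0,2,3,6,7,8}:6  {1,3,4,6,7,8}:20  {1,4,5,6,7,8}:60  {2,3,4,6,7,8}:15  {2,3,5,6,7,8}:30  {3,4,5,6,7,8}:60
  |U|=7: {0,2,3,4,6,7,8}:21  {0,2,3,5,6,7,8}:42  {1,2,3,4,6,7,8}:35  {1,3,4,5,6,7,8}:140  {2,3,4,5,6,7,8}:105
  start at 0(b): 280
  start at 1(c): 168
  start at 5(e): 56
sum over floor = 504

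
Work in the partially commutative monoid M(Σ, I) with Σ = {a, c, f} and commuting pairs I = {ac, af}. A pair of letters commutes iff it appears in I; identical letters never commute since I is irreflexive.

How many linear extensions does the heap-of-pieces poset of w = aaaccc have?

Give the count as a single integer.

20

0(a) covers ∅
1(a) covers 0:a
2(a) covers 1:a
3(c) covers ∅
4(c) covers 3:c
5(c) covers 4:c
floor of heap: 0:a, 3:c
completions by unplaced set U, small U first (add the entries for U minus each lowest piece of U):
  |U|=1: {2}:1  {5}:1
  |U|=2: {1,2}:1  {2,5}:2  {4,5}:1
  |U|=3: {0,1,2}:1  {1,2,5}:3  {2,4,5}:3  {3,4,5}:1
  |U|=4: {0,1,2,5}:4  {1,2,4,5}:6  {2,3,4,5}:4
  start at 0(a): 10
  start at 3(c): 10
sum over floor = 20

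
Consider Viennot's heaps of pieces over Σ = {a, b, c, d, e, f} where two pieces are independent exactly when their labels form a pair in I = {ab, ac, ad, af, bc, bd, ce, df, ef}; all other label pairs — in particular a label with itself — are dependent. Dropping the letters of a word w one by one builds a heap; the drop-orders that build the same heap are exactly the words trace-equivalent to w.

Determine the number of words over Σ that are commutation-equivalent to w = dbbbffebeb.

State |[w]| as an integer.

15

0(d) covers ∅
1(b) covers ∅
2(b) covers 1:b
3(b) covers 2:b
4(f) covers 3:b
5(f) covers 4:f
6(e) covers 0:d, 3:b
7(b) covers 5:f, 6:e
8(e) covers 7:b
9(b) covers 8:e
floor of heap: 0:d, 1:b
completions by unplaced set U, small U first (add the entries for U minus each lowest piece of U):
  |U|=1: {9}:1
  |U|=2: {8,9}:1
  |U|=3: {7,8,9}:1
  |U|=4: {5,7,8,9}:1  {6,7,8,9}:1
  |U|=5: {0,6,7,8,9}:1  {4,5,7,8,9}:1  {5,6,7,8,9}:2
  |U|=6: {0,5,6,7,8,9}:3  {4,5,6,7,8,9}:3
  |U|=7: {0,4,5,6,7,8,9}:6  {3,4,5,6,7,8,9}:3
  |U|=8: {0,3,4,5,6,7,8,9}:9  {2,3,4,5,6,7,8,9}:3
  start at 0(d): 3
  start at 1(b): 12
sum over floor = 15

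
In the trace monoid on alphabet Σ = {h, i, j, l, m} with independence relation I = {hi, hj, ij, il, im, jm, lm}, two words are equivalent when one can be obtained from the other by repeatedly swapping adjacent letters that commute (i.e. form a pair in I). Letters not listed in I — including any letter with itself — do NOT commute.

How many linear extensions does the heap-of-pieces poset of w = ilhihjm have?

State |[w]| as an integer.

drop 0:i onto floor
drop 1:l onto floor
drop 2:h onto {1:l}
drop 3:i onto {0:i}
drop 4:h onto {2:h}
drop 5:j onto {1:l}
drop 6:m onto {4:h}
ground layer = {0:i, 1:l}
drop-orders for the pieces not yet dropped (sum over which currently-grounded one goes next):
  1 to go: {3} 1  {5} 1  {6} 1
  2 to go: {0,3} 1  {3,5} 2  {3,6} 2  {4,6} 1  {5,6} 2
  3 to go: {0,3,5} 3  {0,3,6} 3  {2,4,6} 1  {3,4,6} 3  {3,5,6} 6  {4,5,6} 3
  4 to go: {0,3,4,6} 6  {0,3,5,6} 12  {2,3,4,6} 4  {2,4,5,6} 4  {3,4,5,6} 12
  5 to go: {0,2,3,4,6} 10  {0,3,4,5,6} 30  {1,2,4,5,6} 4  {2,3,4,5,6} 20
  if 0:i drops first: 24 orders
  if 1:l drops first: 60 orders
heap linearizations: 84

84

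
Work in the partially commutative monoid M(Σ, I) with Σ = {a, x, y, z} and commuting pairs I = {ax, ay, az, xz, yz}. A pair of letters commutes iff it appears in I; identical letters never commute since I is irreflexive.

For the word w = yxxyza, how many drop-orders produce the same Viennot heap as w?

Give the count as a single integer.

drop 0:y onto floor
drop 1:x onto {0:y}
drop 2:x onto {1:x}
drop 3:y onto {2:x}
drop 4:z onto floor
drop 5:a onto floor
ground layer = {0:y, 4:z, 5:a}
drop-orders for the pieces not yet dropped (sum over which currently-grounded one goes next):
  1 to go: {3} 1  {4} 1  {5} 1
  2 to go: {2,3} 1  {3,4} 2  {3,5} 2  {4,5} 2
  3 to go: {1,2,3} 1  {2,3,4} 3  {2,3,5} 3  {3,4,5} 6
  4 to go: {0,1,2,3} 1  {1,2,3,4} 4  {1,2,3,5} 4  {2,3,4,5} 12
  if 0:y drops first: 20 orders
  if 4:z drops first: 5 orders
  if 5:a drops first: 5 orders
heap linearizations: 30

30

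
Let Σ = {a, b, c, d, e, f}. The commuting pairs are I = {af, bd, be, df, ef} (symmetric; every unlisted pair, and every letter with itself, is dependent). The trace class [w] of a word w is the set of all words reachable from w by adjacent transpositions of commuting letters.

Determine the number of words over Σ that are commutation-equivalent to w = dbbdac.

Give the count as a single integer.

drop 0:d onto floor
drop 1:b onto floor
drop 2:b onto {1:b}
drop 3:d onto {0:d}
drop 4:a onto {2:b, 3:d}
drop 5:c onto {4:a}
ground layer = {0:d, 1:b}
drop-orders for the pieces not yet dropped (sum over which currently-grounded one goes next):
  1 to go: {5} 1
  2 to go: {4,5} 1
  3 to go: {2,4,5} 1  {3,4,5} 1
  4 to go: {0,3,4,5} 1  {1,2,4,5} 1  {2,3,4,5} 2
  if 0:d drops first: 3 orders
  if 1:b drops first: 3 orders
heap linearizations: 6

6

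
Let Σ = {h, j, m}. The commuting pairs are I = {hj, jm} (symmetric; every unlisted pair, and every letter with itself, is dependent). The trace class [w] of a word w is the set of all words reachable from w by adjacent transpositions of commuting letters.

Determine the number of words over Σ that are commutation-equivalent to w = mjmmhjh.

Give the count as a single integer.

drop 0:m onto floor
drop 1:j onto floor
drop 2:m onto {0:m}
drop 3:m onto {2:m}
drop 4:h onto {3:m}
drop 5:j onto {1:j}
drop 6:h onto {4:h}
ground layer = {0:m, 1:j}
drop-orders for the pieces not yet dropped (sum over which currently-grounded one goes next):
  1 to go: {5} 1  {6} 1
  2 to go: {1,5} 1  {4,6} 1  {5,6} 2
  3 to go: {1,5,6} 3  {3,4,6} 1  {4,5,6} 3
  4 to go: {1,4,5,6} 6  {2,3,4,6} 1  {3,4,5,6} 4
  5 to go: {0,2,3,4,6} 1  {1,3,4,5,6} 10  {2,3,4,5,6} 5
  if 0:m drops first: 15 orders
  if 1:j drops first: 6 orders
heap linearizations: 21

21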